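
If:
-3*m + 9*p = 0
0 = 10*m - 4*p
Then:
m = 0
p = 0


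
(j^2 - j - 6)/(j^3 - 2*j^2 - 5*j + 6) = 1/(j - 1)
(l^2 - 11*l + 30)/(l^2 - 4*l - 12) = (l - 5)/(l + 2)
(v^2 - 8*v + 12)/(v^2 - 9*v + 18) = (v - 2)/(v - 3)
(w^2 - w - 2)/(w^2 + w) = (w - 2)/w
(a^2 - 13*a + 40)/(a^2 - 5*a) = (a - 8)/a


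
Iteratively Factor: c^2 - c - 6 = (c + 2)*(c - 3)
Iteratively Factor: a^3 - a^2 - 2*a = (a - 2)*(a^2 + a) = a*(a - 2)*(a + 1)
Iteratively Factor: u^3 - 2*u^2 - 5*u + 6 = (u + 2)*(u^2 - 4*u + 3) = (u - 3)*(u + 2)*(u - 1)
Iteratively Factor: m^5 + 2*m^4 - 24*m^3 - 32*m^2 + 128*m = (m + 4)*(m^4 - 2*m^3 - 16*m^2 + 32*m) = (m - 2)*(m + 4)*(m^3 - 16*m) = (m - 4)*(m - 2)*(m + 4)*(m^2 + 4*m) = m*(m - 4)*(m - 2)*(m + 4)*(m + 4)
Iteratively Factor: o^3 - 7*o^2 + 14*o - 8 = (o - 4)*(o^2 - 3*o + 2) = (o - 4)*(o - 1)*(o - 2)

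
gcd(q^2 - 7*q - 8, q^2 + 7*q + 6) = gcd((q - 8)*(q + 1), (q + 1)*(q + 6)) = q + 1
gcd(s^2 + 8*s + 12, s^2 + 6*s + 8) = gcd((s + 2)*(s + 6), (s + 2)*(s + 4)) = s + 2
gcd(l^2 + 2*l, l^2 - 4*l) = l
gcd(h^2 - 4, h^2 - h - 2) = h - 2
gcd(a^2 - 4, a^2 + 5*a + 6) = a + 2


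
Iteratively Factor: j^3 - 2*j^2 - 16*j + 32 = (j - 2)*(j^2 - 16) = (j - 4)*(j - 2)*(j + 4)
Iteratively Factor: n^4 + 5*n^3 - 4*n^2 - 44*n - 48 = (n + 2)*(n^3 + 3*n^2 - 10*n - 24) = (n + 2)*(n + 4)*(n^2 - n - 6) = (n - 3)*(n + 2)*(n + 4)*(n + 2)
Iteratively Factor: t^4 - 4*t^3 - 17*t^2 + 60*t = (t - 5)*(t^3 + t^2 - 12*t) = (t - 5)*(t - 3)*(t^2 + 4*t) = t*(t - 5)*(t - 3)*(t + 4)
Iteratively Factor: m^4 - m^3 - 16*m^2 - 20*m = (m - 5)*(m^3 + 4*m^2 + 4*m) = m*(m - 5)*(m^2 + 4*m + 4) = m*(m - 5)*(m + 2)*(m + 2)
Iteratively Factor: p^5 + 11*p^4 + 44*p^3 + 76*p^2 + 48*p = (p + 4)*(p^4 + 7*p^3 + 16*p^2 + 12*p) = (p + 3)*(p + 4)*(p^3 + 4*p^2 + 4*p) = (p + 2)*(p + 3)*(p + 4)*(p^2 + 2*p) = p*(p + 2)*(p + 3)*(p + 4)*(p + 2)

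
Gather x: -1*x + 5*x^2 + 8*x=5*x^2 + 7*x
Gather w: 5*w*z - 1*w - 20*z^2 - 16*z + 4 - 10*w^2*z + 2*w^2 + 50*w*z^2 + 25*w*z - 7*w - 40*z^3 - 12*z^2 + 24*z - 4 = w^2*(2 - 10*z) + w*(50*z^2 + 30*z - 8) - 40*z^3 - 32*z^2 + 8*z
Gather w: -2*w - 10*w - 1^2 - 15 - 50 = -12*w - 66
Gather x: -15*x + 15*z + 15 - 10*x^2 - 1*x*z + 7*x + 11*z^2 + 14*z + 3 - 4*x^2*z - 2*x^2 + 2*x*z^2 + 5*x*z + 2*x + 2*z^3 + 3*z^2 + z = x^2*(-4*z - 12) + x*(2*z^2 + 4*z - 6) + 2*z^3 + 14*z^2 + 30*z + 18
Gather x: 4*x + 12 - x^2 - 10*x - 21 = -x^2 - 6*x - 9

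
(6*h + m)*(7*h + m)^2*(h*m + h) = 294*h^4*m + 294*h^4 + 133*h^3*m^2 + 133*h^3*m + 20*h^2*m^3 + 20*h^2*m^2 + h*m^4 + h*m^3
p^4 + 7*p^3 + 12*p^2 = p^2*(p + 3)*(p + 4)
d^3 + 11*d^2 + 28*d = d*(d + 4)*(d + 7)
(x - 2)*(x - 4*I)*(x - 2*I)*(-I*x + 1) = -I*x^4 - 5*x^3 + 2*I*x^3 + 10*x^2 + 2*I*x^2 - 8*x - 4*I*x + 16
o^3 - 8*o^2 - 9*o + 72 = (o - 8)*(o - 3)*(o + 3)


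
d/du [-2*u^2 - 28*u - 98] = -4*u - 28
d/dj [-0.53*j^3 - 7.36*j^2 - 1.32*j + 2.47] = -1.59*j^2 - 14.72*j - 1.32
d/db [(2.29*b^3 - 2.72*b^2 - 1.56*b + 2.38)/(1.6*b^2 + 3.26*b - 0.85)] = (3.664*b^4 + 14.9308*b^3 - 12.2107*b^2 - 2.992*b - 6.4328)/(2.56*b^4 + 10.432*b^3 + 7.9076*b^2 - 5.542*b + 0.7225)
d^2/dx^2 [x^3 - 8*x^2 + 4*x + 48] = 6*x - 16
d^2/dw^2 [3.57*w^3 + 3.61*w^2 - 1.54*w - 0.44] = 21.42*w + 7.22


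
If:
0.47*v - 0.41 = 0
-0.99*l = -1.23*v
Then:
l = 1.08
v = 0.87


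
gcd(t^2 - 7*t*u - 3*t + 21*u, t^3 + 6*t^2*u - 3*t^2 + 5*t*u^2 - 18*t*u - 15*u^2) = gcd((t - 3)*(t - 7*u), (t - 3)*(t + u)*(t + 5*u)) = t - 3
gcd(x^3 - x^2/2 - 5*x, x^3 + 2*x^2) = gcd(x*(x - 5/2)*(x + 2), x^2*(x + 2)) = x^2 + 2*x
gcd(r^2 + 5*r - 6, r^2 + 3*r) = 1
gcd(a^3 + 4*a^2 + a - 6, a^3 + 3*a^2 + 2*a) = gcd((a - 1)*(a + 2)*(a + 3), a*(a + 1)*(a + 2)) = a + 2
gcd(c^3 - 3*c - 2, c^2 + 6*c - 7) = 1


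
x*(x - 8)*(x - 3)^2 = x^4 - 14*x^3 + 57*x^2 - 72*x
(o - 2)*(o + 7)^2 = o^3 + 12*o^2 + 21*o - 98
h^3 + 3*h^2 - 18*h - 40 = (h - 4)*(h + 2)*(h + 5)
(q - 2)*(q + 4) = q^2 + 2*q - 8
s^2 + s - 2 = (s - 1)*(s + 2)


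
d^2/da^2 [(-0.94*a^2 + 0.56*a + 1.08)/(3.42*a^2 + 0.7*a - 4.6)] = (-1.4210854715202e-14*a^4 + 17.600688*a^3 - 12.935808*a^2 + 68.37264*a - 1.13487999999999)/(40.001688*a^6 + 24.56244*a^5 - 156.38292*a^4 - 65.7314*a^3 + 210.3396*a^2 + 44.436*a - 97.336)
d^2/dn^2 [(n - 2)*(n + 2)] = 2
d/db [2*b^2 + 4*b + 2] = 4*b + 4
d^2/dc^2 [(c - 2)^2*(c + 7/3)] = 6*c - 10/3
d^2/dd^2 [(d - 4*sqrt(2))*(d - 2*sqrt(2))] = 2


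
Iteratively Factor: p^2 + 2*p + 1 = (p + 1)*(p + 1)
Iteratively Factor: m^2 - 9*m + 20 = (m - 4)*(m - 5)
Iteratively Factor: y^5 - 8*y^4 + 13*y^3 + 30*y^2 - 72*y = (y)*(y^4 - 8*y^3 + 13*y^2 + 30*y - 72) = y*(y + 2)*(y^3 - 10*y^2 + 33*y - 36) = y*(y - 3)*(y + 2)*(y^2 - 7*y + 12) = y*(y - 4)*(y - 3)*(y + 2)*(y - 3)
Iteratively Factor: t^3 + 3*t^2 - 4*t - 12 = (t + 2)*(t^2 + t - 6) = (t + 2)*(t + 3)*(t - 2)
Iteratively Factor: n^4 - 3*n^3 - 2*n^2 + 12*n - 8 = (n - 2)*(n^3 - n^2 - 4*n + 4) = (n - 2)*(n + 2)*(n^2 - 3*n + 2) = (n - 2)*(n - 1)*(n + 2)*(n - 2)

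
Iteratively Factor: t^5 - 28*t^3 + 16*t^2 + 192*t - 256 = (t + 4)*(t^4 - 4*t^3 - 12*t^2 + 64*t - 64) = (t - 4)*(t + 4)*(t^3 - 12*t + 16) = (t - 4)*(t - 2)*(t + 4)*(t^2 + 2*t - 8) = (t - 4)*(t - 2)^2*(t + 4)*(t + 4)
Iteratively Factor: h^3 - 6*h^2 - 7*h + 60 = (h - 5)*(h^2 - h - 12) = (h - 5)*(h + 3)*(h - 4)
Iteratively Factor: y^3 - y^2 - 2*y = (y + 1)*(y^2 - 2*y) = (y - 2)*(y + 1)*(y)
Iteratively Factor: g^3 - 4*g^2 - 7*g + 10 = (g - 1)*(g^2 - 3*g - 10) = (g - 1)*(g + 2)*(g - 5)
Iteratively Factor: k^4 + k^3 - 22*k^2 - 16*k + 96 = (k + 4)*(k^3 - 3*k^2 - 10*k + 24) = (k + 3)*(k + 4)*(k^2 - 6*k + 8) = (k - 4)*(k + 3)*(k + 4)*(k - 2)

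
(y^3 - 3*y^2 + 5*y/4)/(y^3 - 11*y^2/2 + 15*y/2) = (y - 1/2)/(y - 3)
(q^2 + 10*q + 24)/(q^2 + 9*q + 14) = (q^2 + 10*q + 24)/(q^2 + 9*q + 14)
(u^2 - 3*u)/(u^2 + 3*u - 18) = u/(u + 6)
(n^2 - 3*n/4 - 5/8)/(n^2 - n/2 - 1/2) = (n - 5/4)/(n - 1)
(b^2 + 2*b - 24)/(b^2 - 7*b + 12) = (b + 6)/(b - 3)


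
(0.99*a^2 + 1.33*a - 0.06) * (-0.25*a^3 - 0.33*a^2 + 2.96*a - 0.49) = -0.2475*a^5 - 0.6592*a^4 + 2.5065*a^3 + 3.4715*a^2 - 0.8293*a + 0.0294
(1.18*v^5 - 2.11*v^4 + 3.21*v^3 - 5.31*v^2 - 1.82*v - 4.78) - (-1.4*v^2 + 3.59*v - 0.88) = 1.18*v^5 - 2.11*v^4 + 3.21*v^3 - 3.91*v^2 - 5.41*v - 3.9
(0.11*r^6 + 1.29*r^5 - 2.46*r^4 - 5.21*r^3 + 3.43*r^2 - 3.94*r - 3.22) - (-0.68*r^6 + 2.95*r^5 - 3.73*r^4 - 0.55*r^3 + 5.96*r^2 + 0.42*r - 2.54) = 0.79*r^6 - 1.66*r^5 + 1.27*r^4 - 4.66*r^3 - 2.53*r^2 - 4.36*r - 0.68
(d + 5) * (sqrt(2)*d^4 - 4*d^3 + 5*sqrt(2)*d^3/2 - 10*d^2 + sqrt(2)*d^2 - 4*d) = sqrt(2)*d^5 - 4*d^4 + 15*sqrt(2)*d^4/2 - 30*d^3 + 27*sqrt(2)*d^3/2 - 54*d^2 + 5*sqrt(2)*d^2 - 20*d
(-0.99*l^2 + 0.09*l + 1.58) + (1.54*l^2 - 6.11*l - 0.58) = 0.55*l^2 - 6.02*l + 1.0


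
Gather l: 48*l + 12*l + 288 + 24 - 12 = 60*l + 300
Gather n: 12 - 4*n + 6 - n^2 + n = -n^2 - 3*n + 18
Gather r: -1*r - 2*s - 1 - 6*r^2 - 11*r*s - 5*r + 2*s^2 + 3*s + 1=-6*r^2 + r*(-11*s - 6) + 2*s^2 + s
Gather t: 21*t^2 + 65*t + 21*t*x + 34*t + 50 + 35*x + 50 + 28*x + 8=21*t^2 + t*(21*x + 99) + 63*x + 108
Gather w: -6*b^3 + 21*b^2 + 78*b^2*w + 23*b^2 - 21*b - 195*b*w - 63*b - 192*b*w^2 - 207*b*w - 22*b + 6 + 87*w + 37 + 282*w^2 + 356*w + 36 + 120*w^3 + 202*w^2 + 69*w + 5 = -6*b^3 + 44*b^2 - 106*b + 120*w^3 + w^2*(484 - 192*b) + w*(78*b^2 - 402*b + 512) + 84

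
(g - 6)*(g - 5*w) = g^2 - 5*g*w - 6*g + 30*w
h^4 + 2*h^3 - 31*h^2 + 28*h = h*(h - 4)*(h - 1)*(h + 7)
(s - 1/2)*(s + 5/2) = s^2 + 2*s - 5/4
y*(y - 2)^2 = y^3 - 4*y^2 + 4*y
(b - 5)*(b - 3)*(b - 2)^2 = b^4 - 12*b^3 + 51*b^2 - 92*b + 60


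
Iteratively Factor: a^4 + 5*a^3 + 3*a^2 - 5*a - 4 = (a + 1)*(a^3 + 4*a^2 - a - 4) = (a - 1)*(a + 1)*(a^2 + 5*a + 4) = (a - 1)*(a + 1)*(a + 4)*(a + 1)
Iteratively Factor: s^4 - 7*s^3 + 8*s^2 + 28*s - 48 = (s - 2)*(s^3 - 5*s^2 - 2*s + 24) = (s - 2)*(s + 2)*(s^2 - 7*s + 12) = (s - 4)*(s - 2)*(s + 2)*(s - 3)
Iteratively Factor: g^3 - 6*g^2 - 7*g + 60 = (g + 3)*(g^2 - 9*g + 20) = (g - 5)*(g + 3)*(g - 4)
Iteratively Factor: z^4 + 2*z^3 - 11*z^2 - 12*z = (z + 1)*(z^3 + z^2 - 12*z) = (z - 3)*(z + 1)*(z^2 + 4*z) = (z - 3)*(z + 1)*(z + 4)*(z)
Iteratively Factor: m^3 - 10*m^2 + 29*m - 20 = (m - 1)*(m^2 - 9*m + 20) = (m - 5)*(m - 1)*(m - 4)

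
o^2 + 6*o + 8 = (o + 2)*(o + 4)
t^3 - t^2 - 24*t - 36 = (t - 6)*(t + 2)*(t + 3)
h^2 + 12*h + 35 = (h + 5)*(h + 7)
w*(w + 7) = w^2 + 7*w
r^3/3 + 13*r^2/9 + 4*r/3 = r*(r/3 + 1)*(r + 4/3)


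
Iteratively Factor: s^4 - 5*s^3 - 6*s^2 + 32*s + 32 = (s + 1)*(s^3 - 6*s^2 + 32) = (s - 4)*(s + 1)*(s^2 - 2*s - 8) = (s - 4)^2*(s + 1)*(s + 2)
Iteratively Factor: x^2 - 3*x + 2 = (x - 2)*(x - 1)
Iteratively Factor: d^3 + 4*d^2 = (d + 4)*(d^2) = d*(d + 4)*(d)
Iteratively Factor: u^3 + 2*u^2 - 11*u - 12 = (u - 3)*(u^2 + 5*u + 4) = (u - 3)*(u + 1)*(u + 4)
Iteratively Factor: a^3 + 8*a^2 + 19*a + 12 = (a + 3)*(a^2 + 5*a + 4) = (a + 3)*(a + 4)*(a + 1)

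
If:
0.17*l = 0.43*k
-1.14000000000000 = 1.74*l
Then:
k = -0.26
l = -0.66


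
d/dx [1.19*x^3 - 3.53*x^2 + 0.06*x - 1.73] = 3.57*x^2 - 7.06*x + 0.06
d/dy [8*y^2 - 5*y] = 16*y - 5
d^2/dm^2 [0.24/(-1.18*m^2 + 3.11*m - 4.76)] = (0.668352*m^2 - 1.761504*m - 0.24*(2.36*m - 3.11)*(4.72*m - 6.22) + 2.696064)/(1.18*m^2 - 3.11*m + 4.76)^3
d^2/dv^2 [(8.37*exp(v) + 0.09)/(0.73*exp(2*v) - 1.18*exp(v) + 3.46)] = (4.46037299999999*exp(4*v) + 7.40176199999998*exp(3*v) - 127.078254*exp(2*v) + 33.389064*exp(v) + 100.569744)*exp(v)/(0.389017*exp(6*v) - 1.886466*exp(5*v) + 8.580858*exp(4*v) - 19.525696*exp(3*v) + 40.670916*exp(2*v) - 42.379464*exp(v) + 41.421736)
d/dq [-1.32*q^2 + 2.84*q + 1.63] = 2.84 - 2.64*q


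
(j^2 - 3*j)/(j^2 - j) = (j - 3)/(j - 1)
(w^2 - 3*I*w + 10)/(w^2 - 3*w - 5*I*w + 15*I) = (w + 2*I)/(w - 3)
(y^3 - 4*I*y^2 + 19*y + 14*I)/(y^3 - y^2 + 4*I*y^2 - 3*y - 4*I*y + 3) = (y^2 - 5*I*y + 14)/(y^2 + y*(-1 + 3*I) - 3*I)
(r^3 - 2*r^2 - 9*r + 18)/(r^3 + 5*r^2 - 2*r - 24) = (r - 3)/(r + 4)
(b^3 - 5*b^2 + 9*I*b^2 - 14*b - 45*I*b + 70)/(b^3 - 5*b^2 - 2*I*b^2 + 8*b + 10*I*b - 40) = (b + 7*I)/(b - 4*I)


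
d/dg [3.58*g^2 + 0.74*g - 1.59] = 7.16*g + 0.74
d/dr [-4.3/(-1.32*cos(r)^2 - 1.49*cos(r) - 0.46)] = (11.352*cos(r) + 6.407)*sin(r)/(1.32*cos(r)^2 + 1.49*cos(r) + 0.46)^2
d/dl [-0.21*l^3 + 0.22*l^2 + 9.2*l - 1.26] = -0.63*l^2 + 0.44*l + 9.2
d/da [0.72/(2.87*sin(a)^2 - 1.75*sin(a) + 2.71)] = (1.26 - 4.1328*sin(a))*cos(a)/(2.87*sin(a)^2 - 1.75*sin(a) + 2.71)^2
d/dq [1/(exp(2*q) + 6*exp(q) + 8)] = 2*(-exp(q) - 3)*exp(q)/(exp(2*q) + 6*exp(q) + 8)^2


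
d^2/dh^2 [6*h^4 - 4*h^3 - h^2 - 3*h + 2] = 72*h^2 - 24*h - 2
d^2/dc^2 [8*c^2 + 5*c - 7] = 16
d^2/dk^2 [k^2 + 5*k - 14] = 2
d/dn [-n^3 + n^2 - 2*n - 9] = -3*n^2 + 2*n - 2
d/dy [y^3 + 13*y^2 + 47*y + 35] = 3*y^2 + 26*y + 47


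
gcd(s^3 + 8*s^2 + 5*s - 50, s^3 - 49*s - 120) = s + 5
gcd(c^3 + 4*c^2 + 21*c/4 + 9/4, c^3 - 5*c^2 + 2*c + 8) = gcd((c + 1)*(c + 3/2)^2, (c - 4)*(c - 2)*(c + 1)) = c + 1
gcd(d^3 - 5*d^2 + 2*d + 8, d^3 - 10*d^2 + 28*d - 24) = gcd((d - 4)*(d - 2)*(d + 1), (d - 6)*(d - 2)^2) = d - 2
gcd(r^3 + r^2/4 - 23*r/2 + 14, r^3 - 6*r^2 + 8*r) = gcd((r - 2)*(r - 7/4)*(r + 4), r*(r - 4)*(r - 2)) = r - 2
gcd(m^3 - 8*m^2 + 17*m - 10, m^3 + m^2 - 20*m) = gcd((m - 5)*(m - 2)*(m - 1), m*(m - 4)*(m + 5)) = 1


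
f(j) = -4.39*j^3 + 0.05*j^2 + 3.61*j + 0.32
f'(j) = -13.17*j^2 + 0.1*j + 3.61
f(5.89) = -873.72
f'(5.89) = -452.70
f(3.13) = -122.51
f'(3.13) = -125.10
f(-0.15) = -0.21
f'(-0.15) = 3.30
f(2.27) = -42.58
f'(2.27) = -64.03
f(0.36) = 1.42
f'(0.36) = 1.94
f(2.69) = -75.06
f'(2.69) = -91.42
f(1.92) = -23.64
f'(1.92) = -44.75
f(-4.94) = 512.94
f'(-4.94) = -318.28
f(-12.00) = 7550.12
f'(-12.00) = -1894.07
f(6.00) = -924.46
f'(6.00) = -469.91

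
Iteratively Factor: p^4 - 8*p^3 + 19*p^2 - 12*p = (p - 1)*(p^3 - 7*p^2 + 12*p) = (p - 4)*(p - 1)*(p^2 - 3*p) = p*(p - 4)*(p - 1)*(p - 3)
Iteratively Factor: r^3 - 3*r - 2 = (r + 1)*(r^2 - r - 2) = (r - 2)*(r + 1)*(r + 1)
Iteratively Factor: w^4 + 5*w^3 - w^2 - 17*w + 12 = (w - 1)*(w^3 + 6*w^2 + 5*w - 12) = (w - 1)*(w + 4)*(w^2 + 2*w - 3) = (w - 1)^2*(w + 4)*(w + 3)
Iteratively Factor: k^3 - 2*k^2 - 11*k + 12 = (k + 3)*(k^2 - 5*k + 4) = (k - 4)*(k + 3)*(k - 1)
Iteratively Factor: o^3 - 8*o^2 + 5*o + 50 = (o + 2)*(o^2 - 10*o + 25) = (o - 5)*(o + 2)*(o - 5)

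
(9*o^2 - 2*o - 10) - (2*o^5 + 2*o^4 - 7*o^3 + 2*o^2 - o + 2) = -2*o^5 - 2*o^4 + 7*o^3 + 7*o^2 - o - 12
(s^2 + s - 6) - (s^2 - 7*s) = 8*s - 6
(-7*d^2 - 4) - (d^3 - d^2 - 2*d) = -d^3 - 6*d^2 + 2*d - 4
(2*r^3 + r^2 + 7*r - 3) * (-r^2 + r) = -2*r^5 + r^4 - 6*r^3 + 10*r^2 - 3*r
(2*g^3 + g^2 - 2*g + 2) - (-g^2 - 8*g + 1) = 2*g^3 + 2*g^2 + 6*g + 1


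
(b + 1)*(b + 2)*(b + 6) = b^3 + 9*b^2 + 20*b + 12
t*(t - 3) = t^2 - 3*t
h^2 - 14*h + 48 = (h - 8)*(h - 6)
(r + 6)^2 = r^2 + 12*r + 36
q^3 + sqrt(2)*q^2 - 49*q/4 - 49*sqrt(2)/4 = (q - 7/2)*(q + 7/2)*(q + sqrt(2))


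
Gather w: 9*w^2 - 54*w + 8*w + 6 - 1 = 9*w^2 - 46*w + 5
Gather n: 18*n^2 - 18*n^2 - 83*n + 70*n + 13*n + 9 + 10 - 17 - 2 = 0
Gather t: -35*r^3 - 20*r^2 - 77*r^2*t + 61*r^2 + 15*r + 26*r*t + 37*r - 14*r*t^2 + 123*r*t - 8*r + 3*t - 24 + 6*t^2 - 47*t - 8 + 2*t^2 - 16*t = -35*r^3 + 41*r^2 + 44*r + t^2*(8 - 14*r) + t*(-77*r^2 + 149*r - 60) - 32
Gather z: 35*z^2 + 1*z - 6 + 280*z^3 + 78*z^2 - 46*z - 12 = 280*z^3 + 113*z^2 - 45*z - 18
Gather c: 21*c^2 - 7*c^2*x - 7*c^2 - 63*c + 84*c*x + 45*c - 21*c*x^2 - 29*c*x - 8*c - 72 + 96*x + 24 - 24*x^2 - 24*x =c^2*(14 - 7*x) + c*(-21*x^2 + 55*x - 26) - 24*x^2 + 72*x - 48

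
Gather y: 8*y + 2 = 8*y + 2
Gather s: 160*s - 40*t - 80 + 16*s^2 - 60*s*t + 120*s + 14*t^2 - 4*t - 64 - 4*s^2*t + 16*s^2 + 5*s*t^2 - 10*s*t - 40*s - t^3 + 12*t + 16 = s^2*(32 - 4*t) + s*(5*t^2 - 70*t + 240) - t^3 + 14*t^2 - 32*t - 128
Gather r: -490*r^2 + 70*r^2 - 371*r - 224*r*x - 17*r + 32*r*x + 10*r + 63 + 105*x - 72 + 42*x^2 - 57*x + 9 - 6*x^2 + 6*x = -420*r^2 + r*(-192*x - 378) + 36*x^2 + 54*x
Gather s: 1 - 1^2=0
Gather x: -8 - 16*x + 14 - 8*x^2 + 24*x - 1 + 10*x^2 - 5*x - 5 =2*x^2 + 3*x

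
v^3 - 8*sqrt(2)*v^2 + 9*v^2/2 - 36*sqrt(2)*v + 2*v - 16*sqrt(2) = (v + 1/2)*(v + 4)*(v - 8*sqrt(2))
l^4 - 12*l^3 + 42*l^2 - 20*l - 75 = (l - 5)^2*(l - 3)*(l + 1)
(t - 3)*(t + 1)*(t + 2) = t^3 - 7*t - 6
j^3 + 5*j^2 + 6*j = j*(j + 2)*(j + 3)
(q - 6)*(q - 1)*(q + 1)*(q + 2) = q^4 - 4*q^3 - 13*q^2 + 4*q + 12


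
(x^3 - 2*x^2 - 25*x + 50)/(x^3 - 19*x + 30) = (x - 5)/(x - 3)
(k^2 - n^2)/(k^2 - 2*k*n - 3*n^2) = (k - n)/(k - 3*n)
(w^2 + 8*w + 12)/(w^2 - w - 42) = (w + 2)/(w - 7)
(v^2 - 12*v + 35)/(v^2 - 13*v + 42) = (v - 5)/(v - 6)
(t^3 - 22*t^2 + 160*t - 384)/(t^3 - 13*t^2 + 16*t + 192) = (t - 6)/(t + 3)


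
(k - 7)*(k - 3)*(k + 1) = k^3 - 9*k^2 + 11*k + 21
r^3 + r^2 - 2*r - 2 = (r + 1)*(r - sqrt(2))*(r + sqrt(2))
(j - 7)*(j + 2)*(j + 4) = j^3 - j^2 - 34*j - 56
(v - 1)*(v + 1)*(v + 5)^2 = v^4 + 10*v^3 + 24*v^2 - 10*v - 25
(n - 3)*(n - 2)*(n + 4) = n^3 - n^2 - 14*n + 24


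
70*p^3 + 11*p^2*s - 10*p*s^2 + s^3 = (-7*p + s)*(-5*p + s)*(2*p + s)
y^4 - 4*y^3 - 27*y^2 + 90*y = y*(y - 6)*(y - 3)*(y + 5)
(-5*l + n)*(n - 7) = -5*l*n + 35*l + n^2 - 7*n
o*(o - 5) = o^2 - 5*o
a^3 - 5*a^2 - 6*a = a*(a - 6)*(a + 1)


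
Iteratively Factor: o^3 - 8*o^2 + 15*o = (o - 5)*(o^2 - 3*o) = (o - 5)*(o - 3)*(o)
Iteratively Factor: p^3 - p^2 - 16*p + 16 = (p + 4)*(p^2 - 5*p + 4) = (p - 4)*(p + 4)*(p - 1)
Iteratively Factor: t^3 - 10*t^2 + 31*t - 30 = (t - 5)*(t^2 - 5*t + 6) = (t - 5)*(t - 3)*(t - 2)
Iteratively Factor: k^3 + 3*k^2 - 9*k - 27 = (k + 3)*(k^2 - 9) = (k + 3)^2*(k - 3)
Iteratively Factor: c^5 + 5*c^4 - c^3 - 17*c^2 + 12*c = (c + 4)*(c^4 + c^3 - 5*c^2 + 3*c) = (c + 3)*(c + 4)*(c^3 - 2*c^2 + c) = (c - 1)*(c + 3)*(c + 4)*(c^2 - c) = (c - 1)^2*(c + 3)*(c + 4)*(c)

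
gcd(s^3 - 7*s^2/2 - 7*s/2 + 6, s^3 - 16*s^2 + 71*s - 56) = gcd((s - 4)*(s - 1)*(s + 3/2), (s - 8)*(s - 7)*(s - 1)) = s - 1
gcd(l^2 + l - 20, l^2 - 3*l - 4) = l - 4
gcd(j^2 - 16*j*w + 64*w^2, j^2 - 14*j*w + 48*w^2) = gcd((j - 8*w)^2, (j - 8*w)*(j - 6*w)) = -j + 8*w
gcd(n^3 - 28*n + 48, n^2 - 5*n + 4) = n - 4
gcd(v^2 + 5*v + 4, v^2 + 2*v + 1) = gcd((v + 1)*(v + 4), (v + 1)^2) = v + 1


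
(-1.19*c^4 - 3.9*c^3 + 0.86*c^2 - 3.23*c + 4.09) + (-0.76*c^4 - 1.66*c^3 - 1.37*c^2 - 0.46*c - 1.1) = -1.95*c^4 - 5.56*c^3 - 0.51*c^2 - 3.69*c + 2.99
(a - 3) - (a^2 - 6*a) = -a^2 + 7*a - 3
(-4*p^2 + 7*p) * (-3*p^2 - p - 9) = 12*p^4 - 17*p^3 + 29*p^2 - 63*p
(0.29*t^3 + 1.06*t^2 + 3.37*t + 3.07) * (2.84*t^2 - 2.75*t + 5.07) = 0.8236*t^5 + 2.2129*t^4 + 8.1261*t^3 + 4.8255*t^2 + 8.6434*t + 15.5649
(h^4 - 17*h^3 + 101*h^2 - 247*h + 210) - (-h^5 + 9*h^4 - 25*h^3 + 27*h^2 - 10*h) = h^5 - 8*h^4 + 8*h^3 + 74*h^2 - 237*h + 210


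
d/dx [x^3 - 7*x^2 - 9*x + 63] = 3*x^2 - 14*x - 9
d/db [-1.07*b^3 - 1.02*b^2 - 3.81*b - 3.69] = -3.21*b^2 - 2.04*b - 3.81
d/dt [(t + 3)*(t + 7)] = 2*t + 10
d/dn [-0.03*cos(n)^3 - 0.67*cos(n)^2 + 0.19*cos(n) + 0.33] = (0.09*cos(n)^2 + 1.34*cos(n) - 0.19)*sin(n)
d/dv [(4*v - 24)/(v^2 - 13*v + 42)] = -4/(v^2 - 14*v + 49)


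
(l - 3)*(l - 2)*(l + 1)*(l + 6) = l^4 + 2*l^3 - 23*l^2 + 12*l + 36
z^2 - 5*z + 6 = (z - 3)*(z - 2)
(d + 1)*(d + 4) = d^2 + 5*d + 4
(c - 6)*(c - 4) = c^2 - 10*c + 24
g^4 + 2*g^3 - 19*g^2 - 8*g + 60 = (g - 3)*(g - 2)*(g + 2)*(g + 5)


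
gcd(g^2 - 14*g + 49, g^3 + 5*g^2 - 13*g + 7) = 1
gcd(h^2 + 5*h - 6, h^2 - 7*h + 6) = h - 1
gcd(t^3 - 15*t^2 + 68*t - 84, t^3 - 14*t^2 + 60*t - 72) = t^2 - 8*t + 12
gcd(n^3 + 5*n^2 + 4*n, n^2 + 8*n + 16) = n + 4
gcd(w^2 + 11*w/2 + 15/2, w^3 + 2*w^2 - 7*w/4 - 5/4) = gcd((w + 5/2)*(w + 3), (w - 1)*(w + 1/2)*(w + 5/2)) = w + 5/2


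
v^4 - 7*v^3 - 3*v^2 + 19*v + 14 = (v - 7)*(v - 2)*(v + 1)^2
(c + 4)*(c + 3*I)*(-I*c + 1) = -I*c^3 + 4*c^2 - 4*I*c^2 + 16*c + 3*I*c + 12*I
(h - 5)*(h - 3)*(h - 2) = h^3 - 10*h^2 + 31*h - 30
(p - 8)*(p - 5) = p^2 - 13*p + 40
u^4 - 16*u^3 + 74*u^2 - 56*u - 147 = (u - 7)^2*(u - 3)*(u + 1)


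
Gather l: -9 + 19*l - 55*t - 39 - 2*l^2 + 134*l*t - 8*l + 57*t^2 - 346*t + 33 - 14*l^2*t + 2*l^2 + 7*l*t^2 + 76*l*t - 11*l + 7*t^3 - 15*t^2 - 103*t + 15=-14*l^2*t + l*(7*t^2 + 210*t) + 7*t^3 + 42*t^2 - 504*t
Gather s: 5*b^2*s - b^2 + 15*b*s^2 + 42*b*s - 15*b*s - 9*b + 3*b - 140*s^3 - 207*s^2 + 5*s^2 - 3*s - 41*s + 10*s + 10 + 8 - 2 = -b^2 - 6*b - 140*s^3 + s^2*(15*b - 202) + s*(5*b^2 + 27*b - 34) + 16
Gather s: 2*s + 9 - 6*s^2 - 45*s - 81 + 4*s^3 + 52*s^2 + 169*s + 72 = 4*s^3 + 46*s^2 + 126*s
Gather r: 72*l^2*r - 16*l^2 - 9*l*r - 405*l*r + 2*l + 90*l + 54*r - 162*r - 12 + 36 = -16*l^2 + 92*l + r*(72*l^2 - 414*l - 108) + 24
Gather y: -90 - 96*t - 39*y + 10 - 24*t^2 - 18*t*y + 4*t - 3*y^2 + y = -24*t^2 - 92*t - 3*y^2 + y*(-18*t - 38) - 80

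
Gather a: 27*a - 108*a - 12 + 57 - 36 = 9 - 81*a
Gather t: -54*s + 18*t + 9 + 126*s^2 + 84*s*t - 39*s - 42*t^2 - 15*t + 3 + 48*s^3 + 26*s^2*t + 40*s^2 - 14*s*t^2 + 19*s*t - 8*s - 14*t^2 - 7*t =48*s^3 + 166*s^2 - 101*s + t^2*(-14*s - 56) + t*(26*s^2 + 103*s - 4) + 12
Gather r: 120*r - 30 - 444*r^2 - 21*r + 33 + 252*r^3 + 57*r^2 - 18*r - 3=252*r^3 - 387*r^2 + 81*r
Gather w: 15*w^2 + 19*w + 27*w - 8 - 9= 15*w^2 + 46*w - 17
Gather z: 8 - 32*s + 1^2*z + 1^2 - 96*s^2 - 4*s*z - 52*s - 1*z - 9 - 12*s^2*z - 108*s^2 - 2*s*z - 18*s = -204*s^2 - 102*s + z*(-12*s^2 - 6*s)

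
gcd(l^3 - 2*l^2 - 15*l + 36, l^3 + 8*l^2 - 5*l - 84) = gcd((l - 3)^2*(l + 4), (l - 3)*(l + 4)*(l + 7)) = l^2 + l - 12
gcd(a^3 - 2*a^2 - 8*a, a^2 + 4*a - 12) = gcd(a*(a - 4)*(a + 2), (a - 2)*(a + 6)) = 1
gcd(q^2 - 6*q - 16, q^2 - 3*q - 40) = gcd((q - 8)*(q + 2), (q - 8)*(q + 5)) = q - 8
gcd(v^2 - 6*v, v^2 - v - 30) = v - 6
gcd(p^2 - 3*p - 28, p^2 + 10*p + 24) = p + 4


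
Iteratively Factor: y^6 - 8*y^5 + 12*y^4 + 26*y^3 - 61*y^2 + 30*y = (y - 1)*(y^5 - 7*y^4 + 5*y^3 + 31*y^2 - 30*y) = (y - 1)^2*(y^4 - 6*y^3 - y^2 + 30*y) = (y - 5)*(y - 1)^2*(y^3 - y^2 - 6*y) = (y - 5)*(y - 1)^2*(y + 2)*(y^2 - 3*y) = (y - 5)*(y - 3)*(y - 1)^2*(y + 2)*(y)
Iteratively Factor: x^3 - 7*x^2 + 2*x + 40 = (x - 5)*(x^2 - 2*x - 8) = (x - 5)*(x + 2)*(x - 4)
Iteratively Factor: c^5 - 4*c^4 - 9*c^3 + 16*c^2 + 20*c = (c + 2)*(c^4 - 6*c^3 + 3*c^2 + 10*c) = (c - 2)*(c + 2)*(c^3 - 4*c^2 - 5*c) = (c - 2)*(c + 1)*(c + 2)*(c^2 - 5*c) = c*(c - 2)*(c + 1)*(c + 2)*(c - 5)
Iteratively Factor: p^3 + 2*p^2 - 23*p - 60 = (p + 4)*(p^2 - 2*p - 15) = (p + 3)*(p + 4)*(p - 5)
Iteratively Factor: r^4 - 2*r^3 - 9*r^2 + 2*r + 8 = (r - 4)*(r^3 + 2*r^2 - r - 2) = (r - 4)*(r + 2)*(r^2 - 1) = (r - 4)*(r - 1)*(r + 2)*(r + 1)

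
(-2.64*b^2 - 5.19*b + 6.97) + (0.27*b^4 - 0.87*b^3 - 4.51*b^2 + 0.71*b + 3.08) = 0.27*b^4 - 0.87*b^3 - 7.15*b^2 - 4.48*b + 10.05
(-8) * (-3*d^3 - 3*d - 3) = 24*d^3 + 24*d + 24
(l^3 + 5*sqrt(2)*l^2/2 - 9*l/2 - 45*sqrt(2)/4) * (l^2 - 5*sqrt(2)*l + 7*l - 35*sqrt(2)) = l^5 - 5*sqrt(2)*l^4/2 + 7*l^4 - 59*l^3/2 - 35*sqrt(2)*l^3/2 - 413*l^2/2 + 45*sqrt(2)*l^2/4 + 315*sqrt(2)*l/4 + 225*l/2 + 1575/2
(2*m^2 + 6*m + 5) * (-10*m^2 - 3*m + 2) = -20*m^4 - 66*m^3 - 64*m^2 - 3*m + 10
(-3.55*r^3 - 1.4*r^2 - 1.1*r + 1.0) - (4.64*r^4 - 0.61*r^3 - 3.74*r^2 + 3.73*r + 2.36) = -4.64*r^4 - 2.94*r^3 + 2.34*r^2 - 4.83*r - 1.36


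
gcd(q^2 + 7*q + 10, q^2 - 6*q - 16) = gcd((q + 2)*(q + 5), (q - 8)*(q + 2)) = q + 2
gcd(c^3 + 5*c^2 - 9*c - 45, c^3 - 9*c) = c^2 - 9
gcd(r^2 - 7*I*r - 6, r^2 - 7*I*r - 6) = r^2 - 7*I*r - 6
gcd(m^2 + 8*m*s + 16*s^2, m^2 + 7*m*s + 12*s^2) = m + 4*s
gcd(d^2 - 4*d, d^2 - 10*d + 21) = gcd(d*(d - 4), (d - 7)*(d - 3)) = 1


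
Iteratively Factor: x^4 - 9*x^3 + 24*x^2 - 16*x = (x - 4)*(x^3 - 5*x^2 + 4*x) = x*(x - 4)*(x^2 - 5*x + 4) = x*(x - 4)^2*(x - 1)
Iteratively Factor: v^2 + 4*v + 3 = (v + 1)*(v + 3)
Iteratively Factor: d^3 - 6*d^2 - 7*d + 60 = (d + 3)*(d^2 - 9*d + 20) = (d - 4)*(d + 3)*(d - 5)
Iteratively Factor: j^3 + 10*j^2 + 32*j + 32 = (j + 4)*(j^2 + 6*j + 8) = (j + 4)^2*(j + 2)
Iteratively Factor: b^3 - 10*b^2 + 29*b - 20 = (b - 1)*(b^2 - 9*b + 20) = (b - 4)*(b - 1)*(b - 5)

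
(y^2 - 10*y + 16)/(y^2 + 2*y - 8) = (y - 8)/(y + 4)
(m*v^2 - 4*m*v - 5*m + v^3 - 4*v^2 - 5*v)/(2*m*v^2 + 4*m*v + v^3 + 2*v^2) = (m*v^2 - 4*m*v - 5*m + v^3 - 4*v^2 - 5*v)/(v*(2*m*v + 4*m + v^2 + 2*v))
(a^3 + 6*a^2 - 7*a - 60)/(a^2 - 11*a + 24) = (a^2 + 9*a + 20)/(a - 8)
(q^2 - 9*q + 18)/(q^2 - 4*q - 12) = (q - 3)/(q + 2)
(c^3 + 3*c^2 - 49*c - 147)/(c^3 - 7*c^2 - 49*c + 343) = (c + 3)/(c - 7)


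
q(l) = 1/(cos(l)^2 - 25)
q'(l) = 2*sin(l)*cos(l)/(cos(l)^2 - 25)^2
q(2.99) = -0.04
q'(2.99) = -0.00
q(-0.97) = -0.04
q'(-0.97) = -0.00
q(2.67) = -0.04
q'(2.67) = -0.00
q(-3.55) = -0.04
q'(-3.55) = -0.00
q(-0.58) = -0.04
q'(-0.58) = -0.00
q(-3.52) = -0.04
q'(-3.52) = -0.00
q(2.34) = -0.04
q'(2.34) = -0.00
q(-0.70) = -0.04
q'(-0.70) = -0.00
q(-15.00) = -0.04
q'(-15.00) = 0.00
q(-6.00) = -0.04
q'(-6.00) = 0.00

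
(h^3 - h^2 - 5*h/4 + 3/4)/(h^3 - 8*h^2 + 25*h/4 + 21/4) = (2*h^2 + h - 1)/(2*h^2 - 13*h - 7)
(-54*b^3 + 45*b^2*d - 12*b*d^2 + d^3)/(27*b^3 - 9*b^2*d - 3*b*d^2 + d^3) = (-6*b + d)/(3*b + d)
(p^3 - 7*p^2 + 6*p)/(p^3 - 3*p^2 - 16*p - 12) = p*(p - 1)/(p^2 + 3*p + 2)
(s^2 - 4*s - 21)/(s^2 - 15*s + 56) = (s + 3)/(s - 8)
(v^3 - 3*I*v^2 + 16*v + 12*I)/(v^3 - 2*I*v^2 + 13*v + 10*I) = (v - 6*I)/(v - 5*I)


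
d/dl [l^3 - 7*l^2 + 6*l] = 3*l^2 - 14*l + 6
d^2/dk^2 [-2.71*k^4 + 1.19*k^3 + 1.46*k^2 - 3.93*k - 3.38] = -32.52*k^2 + 7.14*k + 2.92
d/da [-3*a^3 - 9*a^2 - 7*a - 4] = -9*a^2 - 18*a - 7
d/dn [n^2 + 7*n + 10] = 2*n + 7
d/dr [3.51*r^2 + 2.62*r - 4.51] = 7.02*r + 2.62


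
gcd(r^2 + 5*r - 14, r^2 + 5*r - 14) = r^2 + 5*r - 14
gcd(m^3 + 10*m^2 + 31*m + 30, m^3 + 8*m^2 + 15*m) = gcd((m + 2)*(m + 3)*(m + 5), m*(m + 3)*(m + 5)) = m^2 + 8*m + 15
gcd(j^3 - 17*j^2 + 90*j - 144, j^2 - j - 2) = 1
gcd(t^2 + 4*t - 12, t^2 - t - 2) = t - 2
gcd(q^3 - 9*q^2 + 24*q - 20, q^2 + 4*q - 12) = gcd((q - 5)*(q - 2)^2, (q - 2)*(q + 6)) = q - 2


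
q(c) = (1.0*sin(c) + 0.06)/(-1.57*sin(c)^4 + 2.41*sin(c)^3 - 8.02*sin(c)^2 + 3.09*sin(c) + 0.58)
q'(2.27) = -2.28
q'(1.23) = 0.33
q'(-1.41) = 0.01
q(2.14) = -0.49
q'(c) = (1.0*sin(c) + 0.06)*(6.28*sin(c)^3*cos(c) - 7.23*sin(c)^2*cos(c) + 16.04*sin(c)*cos(c) - 3.09*cos(c))/(-1.57*sin(c)^4 + 2.41*sin(c)^3 - 8.02*sin(c)^2 + 3.09*sin(c) + 0.58)^2 + 1.0*cos(c)/(-1.57*sin(c)^4 + 2.41*sin(c)^3 - 8.02*sin(c)^2 + 3.09*sin(c) + 0.58) = (4.71*sin(c)^4 - 4.4432*sin(c)^3 + 7.5862*sin(c)^2 + 0.9624*sin(c) + 0.3946)*cos(c)/(2.4649*sin(c)^8 - 7.5674*sin(c)^7 + 30.9909*sin(c)^6 - 48.359*sin(c)^5 + 77.393*sin(c)^4 - 46.768*sin(c)^3 + 0.244900000000001*sin(c)^2 + 3.5844*sin(c) + 0.3364)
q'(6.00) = 0.86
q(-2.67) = 0.14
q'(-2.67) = -0.25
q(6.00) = 0.23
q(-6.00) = 0.39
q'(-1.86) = -0.02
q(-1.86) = 0.07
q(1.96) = -0.37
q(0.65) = -4.06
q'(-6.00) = 1.54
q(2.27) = -0.68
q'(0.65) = 101.04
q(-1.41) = 0.07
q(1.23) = -0.35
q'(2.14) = -0.98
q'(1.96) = -0.41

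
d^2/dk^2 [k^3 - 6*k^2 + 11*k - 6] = 6*k - 12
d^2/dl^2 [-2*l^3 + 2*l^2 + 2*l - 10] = 4 - 12*l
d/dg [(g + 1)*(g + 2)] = 2*g + 3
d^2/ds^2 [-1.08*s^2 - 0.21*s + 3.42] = -2.16000000000000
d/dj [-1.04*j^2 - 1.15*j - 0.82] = -2.08*j - 1.15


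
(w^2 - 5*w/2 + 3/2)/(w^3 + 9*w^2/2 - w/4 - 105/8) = 4*(w - 1)/(4*w^2 + 24*w + 35)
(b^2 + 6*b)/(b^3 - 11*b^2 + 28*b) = (b + 6)/(b^2 - 11*b + 28)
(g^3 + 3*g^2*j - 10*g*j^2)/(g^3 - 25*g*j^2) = (g - 2*j)/(g - 5*j)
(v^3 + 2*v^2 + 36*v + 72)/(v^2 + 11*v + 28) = (v^3 + 2*v^2 + 36*v + 72)/(v^2 + 11*v + 28)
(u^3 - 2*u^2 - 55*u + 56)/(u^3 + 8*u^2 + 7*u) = (u^2 - 9*u + 8)/(u*(u + 1))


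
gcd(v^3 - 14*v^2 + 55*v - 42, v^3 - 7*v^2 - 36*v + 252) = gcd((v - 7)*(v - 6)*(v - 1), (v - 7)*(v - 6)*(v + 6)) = v^2 - 13*v + 42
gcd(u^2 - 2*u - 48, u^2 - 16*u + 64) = u - 8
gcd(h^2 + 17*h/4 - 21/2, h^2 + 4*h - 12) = h + 6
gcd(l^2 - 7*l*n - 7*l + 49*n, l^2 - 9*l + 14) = l - 7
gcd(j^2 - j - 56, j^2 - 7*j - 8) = j - 8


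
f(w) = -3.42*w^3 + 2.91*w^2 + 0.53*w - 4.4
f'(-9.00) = -882.91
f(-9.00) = 2719.72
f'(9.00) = -778.15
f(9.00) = -2257.10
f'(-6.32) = -446.06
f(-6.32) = 971.81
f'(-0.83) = -11.37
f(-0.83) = -0.88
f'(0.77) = -1.07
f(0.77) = -3.83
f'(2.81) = -64.13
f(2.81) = -55.82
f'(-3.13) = -118.20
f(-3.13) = 127.32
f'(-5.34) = -323.12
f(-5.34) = 596.52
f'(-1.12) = -18.86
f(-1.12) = 3.46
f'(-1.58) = -34.28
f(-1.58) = 15.52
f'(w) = -10.26*w^2 + 5.82*w + 0.53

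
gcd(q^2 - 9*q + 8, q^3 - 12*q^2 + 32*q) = q - 8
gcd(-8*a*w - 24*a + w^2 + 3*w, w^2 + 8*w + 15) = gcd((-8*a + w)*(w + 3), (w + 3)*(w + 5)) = w + 3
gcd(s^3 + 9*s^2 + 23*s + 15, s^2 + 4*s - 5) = s + 5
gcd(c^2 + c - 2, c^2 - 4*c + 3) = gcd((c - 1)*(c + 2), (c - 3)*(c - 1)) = c - 1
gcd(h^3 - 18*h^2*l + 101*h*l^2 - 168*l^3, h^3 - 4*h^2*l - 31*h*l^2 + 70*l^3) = h - 7*l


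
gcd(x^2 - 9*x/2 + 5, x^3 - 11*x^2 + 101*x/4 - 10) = x - 5/2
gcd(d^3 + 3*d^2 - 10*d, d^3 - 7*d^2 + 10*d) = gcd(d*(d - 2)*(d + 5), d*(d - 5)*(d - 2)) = d^2 - 2*d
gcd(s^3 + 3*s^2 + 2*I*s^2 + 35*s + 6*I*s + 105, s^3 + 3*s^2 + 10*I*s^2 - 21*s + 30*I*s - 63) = s^2 + s*(3 + 7*I) + 21*I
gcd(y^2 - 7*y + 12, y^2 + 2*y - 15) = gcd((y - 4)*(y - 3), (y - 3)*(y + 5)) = y - 3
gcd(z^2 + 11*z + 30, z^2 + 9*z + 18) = z + 6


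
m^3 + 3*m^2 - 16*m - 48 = (m - 4)*(m + 3)*(m + 4)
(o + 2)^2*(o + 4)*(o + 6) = o^4 + 14*o^3 + 68*o^2 + 136*o + 96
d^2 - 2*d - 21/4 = (d - 7/2)*(d + 3/2)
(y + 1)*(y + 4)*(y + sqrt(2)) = y^3 + sqrt(2)*y^2 + 5*y^2 + 4*y + 5*sqrt(2)*y + 4*sqrt(2)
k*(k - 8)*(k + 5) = k^3 - 3*k^2 - 40*k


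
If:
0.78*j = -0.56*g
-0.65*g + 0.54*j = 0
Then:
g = 0.00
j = 0.00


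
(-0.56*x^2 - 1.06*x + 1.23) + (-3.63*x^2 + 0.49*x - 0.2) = -4.19*x^2 - 0.57*x + 1.03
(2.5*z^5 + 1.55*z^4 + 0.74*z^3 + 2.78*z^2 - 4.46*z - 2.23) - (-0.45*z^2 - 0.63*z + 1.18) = 2.5*z^5 + 1.55*z^4 + 0.74*z^3 + 3.23*z^2 - 3.83*z - 3.41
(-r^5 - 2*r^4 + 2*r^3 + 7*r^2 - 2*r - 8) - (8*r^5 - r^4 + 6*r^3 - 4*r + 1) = -9*r^5 - r^4 - 4*r^3 + 7*r^2 + 2*r - 9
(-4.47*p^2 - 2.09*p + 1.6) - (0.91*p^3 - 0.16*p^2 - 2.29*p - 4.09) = -0.91*p^3 - 4.31*p^2 + 0.2*p + 5.69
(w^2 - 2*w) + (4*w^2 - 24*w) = 5*w^2 - 26*w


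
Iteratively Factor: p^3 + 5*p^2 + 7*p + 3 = (p + 1)*(p^2 + 4*p + 3) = (p + 1)*(p + 3)*(p + 1)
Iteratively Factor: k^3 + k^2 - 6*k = (k)*(k^2 + k - 6) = k*(k - 2)*(k + 3)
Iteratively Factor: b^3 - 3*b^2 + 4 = (b - 2)*(b^2 - b - 2) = (b - 2)*(b + 1)*(b - 2)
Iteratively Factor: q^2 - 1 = (q + 1)*(q - 1)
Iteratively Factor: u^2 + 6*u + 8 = (u + 4)*(u + 2)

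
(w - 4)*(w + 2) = w^2 - 2*w - 8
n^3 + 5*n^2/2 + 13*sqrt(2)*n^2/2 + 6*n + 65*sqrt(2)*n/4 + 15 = (n + 5/2)*(n + sqrt(2)/2)*(n + 6*sqrt(2))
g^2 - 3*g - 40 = (g - 8)*(g + 5)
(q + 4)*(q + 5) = q^2 + 9*q + 20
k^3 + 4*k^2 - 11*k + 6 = (k - 1)^2*(k + 6)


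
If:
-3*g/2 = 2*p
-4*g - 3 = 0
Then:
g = -3/4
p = 9/16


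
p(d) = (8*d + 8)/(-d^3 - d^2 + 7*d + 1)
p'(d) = (8*d + 8)*(3*d^2 + 2*d - 7)/(-d^3 - d^2 + 7*d + 1)^2 + 8/(-d^3 - d^2 + 7*d + 1)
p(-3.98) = -1.17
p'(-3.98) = -1.48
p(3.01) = -2.25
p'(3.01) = 3.57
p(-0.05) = 11.74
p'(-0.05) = -116.17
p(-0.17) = -31.03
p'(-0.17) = -1089.18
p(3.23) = -1.65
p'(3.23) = 2.08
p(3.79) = -0.93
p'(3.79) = 0.79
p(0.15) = 4.55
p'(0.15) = -10.94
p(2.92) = -2.62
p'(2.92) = 4.67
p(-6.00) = -0.29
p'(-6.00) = -0.13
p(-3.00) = 8.00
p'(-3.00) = -60.00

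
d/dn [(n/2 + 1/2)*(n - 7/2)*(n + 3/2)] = 3*n^2/2 - n - 29/8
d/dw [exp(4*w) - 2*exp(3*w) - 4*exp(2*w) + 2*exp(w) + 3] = (4*exp(3*w) - 6*exp(2*w) - 8*exp(w) + 2)*exp(w)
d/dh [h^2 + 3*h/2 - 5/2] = 2*h + 3/2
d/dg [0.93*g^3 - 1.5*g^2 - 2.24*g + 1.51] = 2.79*g^2 - 3.0*g - 2.24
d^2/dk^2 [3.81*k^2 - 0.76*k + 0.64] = 7.62000000000000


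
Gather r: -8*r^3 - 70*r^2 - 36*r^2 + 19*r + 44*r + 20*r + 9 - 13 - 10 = -8*r^3 - 106*r^2 + 83*r - 14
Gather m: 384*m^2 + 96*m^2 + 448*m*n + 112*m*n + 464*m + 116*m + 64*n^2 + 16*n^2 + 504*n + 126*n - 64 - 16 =480*m^2 + m*(560*n + 580) + 80*n^2 + 630*n - 80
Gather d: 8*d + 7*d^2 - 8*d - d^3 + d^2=-d^3 + 8*d^2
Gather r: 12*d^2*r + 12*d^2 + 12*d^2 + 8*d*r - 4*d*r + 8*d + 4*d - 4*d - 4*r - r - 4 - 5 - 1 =24*d^2 + 8*d + r*(12*d^2 + 4*d - 5) - 10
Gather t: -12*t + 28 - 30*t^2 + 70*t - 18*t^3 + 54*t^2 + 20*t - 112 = -18*t^3 + 24*t^2 + 78*t - 84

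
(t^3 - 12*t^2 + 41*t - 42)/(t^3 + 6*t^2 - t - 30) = (t^2 - 10*t + 21)/(t^2 + 8*t + 15)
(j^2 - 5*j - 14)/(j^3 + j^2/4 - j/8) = 8*(j^2 - 5*j - 14)/(j*(8*j^2 + 2*j - 1))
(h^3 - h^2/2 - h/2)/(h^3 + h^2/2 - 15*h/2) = (2*h^2 - h - 1)/(2*h^2 + h - 15)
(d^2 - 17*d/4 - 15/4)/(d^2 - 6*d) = (4*d^2 - 17*d - 15)/(4*d*(d - 6))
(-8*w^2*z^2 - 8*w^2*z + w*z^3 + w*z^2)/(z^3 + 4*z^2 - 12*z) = w*(-8*w*z - 8*w + z^2 + z)/(z^2 + 4*z - 12)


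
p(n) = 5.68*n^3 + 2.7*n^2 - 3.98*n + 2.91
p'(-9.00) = 1327.66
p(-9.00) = -3883.29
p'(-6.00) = 577.06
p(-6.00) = -1102.89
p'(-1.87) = 45.51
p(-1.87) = -17.35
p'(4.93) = 436.80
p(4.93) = 729.51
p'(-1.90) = 47.27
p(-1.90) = -18.74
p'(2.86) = 150.84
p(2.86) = 146.49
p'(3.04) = 169.91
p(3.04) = 175.34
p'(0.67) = 7.29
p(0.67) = 3.16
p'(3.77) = 258.57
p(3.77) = 330.63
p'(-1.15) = 12.35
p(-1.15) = 2.42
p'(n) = 17.04*n^2 + 5.4*n - 3.98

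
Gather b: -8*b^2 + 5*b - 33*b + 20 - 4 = -8*b^2 - 28*b + 16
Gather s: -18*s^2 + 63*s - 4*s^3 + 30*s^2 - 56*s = -4*s^3 + 12*s^2 + 7*s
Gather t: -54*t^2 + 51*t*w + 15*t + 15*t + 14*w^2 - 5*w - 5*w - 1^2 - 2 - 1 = -54*t^2 + t*(51*w + 30) + 14*w^2 - 10*w - 4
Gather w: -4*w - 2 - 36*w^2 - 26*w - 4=-36*w^2 - 30*w - 6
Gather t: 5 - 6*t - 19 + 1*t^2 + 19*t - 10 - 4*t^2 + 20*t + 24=-3*t^2 + 33*t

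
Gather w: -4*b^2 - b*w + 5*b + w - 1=-4*b^2 + 5*b + w*(1 - b) - 1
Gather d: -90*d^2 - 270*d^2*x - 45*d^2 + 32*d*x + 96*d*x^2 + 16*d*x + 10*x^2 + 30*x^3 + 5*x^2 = d^2*(-270*x - 135) + d*(96*x^2 + 48*x) + 30*x^3 + 15*x^2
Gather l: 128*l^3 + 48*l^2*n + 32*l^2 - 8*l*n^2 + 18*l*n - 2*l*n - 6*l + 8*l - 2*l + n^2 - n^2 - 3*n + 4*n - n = 128*l^3 + l^2*(48*n + 32) + l*(-8*n^2 + 16*n)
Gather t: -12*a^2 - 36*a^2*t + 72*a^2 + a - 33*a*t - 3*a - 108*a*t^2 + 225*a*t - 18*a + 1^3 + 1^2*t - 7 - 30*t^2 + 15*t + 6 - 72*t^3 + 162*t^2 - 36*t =60*a^2 - 20*a - 72*t^3 + t^2*(132 - 108*a) + t*(-36*a^2 + 192*a - 20)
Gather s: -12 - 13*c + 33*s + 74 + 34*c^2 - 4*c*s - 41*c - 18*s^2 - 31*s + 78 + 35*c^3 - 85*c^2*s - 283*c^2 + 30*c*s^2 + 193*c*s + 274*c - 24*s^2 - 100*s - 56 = 35*c^3 - 249*c^2 + 220*c + s^2*(30*c - 42) + s*(-85*c^2 + 189*c - 98) + 84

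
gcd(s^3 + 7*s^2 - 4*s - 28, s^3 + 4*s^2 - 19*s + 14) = s^2 + 5*s - 14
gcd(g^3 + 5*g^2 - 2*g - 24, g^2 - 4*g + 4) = g - 2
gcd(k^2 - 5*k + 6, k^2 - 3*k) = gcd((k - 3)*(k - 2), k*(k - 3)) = k - 3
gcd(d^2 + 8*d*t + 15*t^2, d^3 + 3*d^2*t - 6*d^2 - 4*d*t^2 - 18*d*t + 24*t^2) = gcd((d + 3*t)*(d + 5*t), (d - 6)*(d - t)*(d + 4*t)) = 1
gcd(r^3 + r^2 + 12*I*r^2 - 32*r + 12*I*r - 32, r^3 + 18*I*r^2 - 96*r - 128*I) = r + 8*I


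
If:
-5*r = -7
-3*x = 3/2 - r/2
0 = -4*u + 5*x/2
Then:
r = 7/5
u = -1/6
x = -4/15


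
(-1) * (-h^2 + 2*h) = h^2 - 2*h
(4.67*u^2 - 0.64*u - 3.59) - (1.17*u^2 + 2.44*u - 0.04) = 3.5*u^2 - 3.08*u - 3.55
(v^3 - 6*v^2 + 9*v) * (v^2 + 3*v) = v^5 - 3*v^4 - 9*v^3 + 27*v^2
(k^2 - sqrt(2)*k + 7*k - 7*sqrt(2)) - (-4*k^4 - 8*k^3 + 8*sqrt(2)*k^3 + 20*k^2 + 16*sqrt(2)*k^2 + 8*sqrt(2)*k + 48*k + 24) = 4*k^4 - 8*sqrt(2)*k^3 + 8*k^3 - 16*sqrt(2)*k^2 - 19*k^2 - 41*k - 9*sqrt(2)*k - 24 - 7*sqrt(2)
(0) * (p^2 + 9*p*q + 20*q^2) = 0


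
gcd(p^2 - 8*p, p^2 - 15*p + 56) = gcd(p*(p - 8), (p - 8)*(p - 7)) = p - 8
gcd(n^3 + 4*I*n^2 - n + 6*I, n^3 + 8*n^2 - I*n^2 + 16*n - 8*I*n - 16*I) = n - I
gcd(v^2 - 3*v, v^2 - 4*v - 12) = 1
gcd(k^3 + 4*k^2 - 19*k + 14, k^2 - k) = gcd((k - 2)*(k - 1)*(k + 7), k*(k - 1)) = k - 1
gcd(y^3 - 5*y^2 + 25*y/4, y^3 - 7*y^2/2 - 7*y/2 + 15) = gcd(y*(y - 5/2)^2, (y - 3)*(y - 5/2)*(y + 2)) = y - 5/2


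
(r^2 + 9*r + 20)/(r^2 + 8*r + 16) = (r + 5)/(r + 4)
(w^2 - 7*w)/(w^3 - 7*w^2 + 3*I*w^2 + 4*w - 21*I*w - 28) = w/(w^2 + 3*I*w + 4)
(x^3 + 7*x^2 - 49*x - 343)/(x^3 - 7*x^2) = 1 + 14/x + 49/x^2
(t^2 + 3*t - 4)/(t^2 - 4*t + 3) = (t + 4)/(t - 3)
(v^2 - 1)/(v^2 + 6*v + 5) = (v - 1)/(v + 5)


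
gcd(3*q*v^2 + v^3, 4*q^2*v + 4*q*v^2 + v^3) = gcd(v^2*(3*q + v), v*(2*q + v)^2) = v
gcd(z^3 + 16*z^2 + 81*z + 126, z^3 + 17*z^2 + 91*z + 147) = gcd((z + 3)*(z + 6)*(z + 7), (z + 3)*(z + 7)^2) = z^2 + 10*z + 21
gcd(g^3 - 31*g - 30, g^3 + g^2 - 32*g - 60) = g^2 - g - 30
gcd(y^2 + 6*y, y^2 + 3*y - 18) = y + 6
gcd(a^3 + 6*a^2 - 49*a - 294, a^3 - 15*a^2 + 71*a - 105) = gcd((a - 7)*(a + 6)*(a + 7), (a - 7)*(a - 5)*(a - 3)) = a - 7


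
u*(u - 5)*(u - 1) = u^3 - 6*u^2 + 5*u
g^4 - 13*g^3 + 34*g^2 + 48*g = g*(g - 8)*(g - 6)*(g + 1)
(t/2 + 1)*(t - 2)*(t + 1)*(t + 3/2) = t^4/2 + 5*t^3/4 - 5*t^2/4 - 5*t - 3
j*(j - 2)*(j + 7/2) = j^3 + 3*j^2/2 - 7*j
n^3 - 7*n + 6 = (n - 2)*(n - 1)*(n + 3)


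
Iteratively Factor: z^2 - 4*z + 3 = (z - 3)*(z - 1)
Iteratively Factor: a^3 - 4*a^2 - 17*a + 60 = (a - 3)*(a^2 - a - 20) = (a - 5)*(a - 3)*(a + 4)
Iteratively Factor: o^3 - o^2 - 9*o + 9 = (o - 3)*(o^2 + 2*o - 3) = (o - 3)*(o - 1)*(o + 3)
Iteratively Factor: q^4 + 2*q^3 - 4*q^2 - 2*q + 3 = (q - 1)*(q^3 + 3*q^2 - q - 3) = (q - 1)^2*(q^2 + 4*q + 3) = (q - 1)^2*(q + 3)*(q + 1)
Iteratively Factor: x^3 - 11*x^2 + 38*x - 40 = (x - 2)*(x^2 - 9*x + 20) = (x - 5)*(x - 2)*(x - 4)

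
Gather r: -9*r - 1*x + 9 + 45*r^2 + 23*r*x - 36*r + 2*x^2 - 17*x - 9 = 45*r^2 + r*(23*x - 45) + 2*x^2 - 18*x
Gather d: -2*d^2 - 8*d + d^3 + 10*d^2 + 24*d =d^3 + 8*d^2 + 16*d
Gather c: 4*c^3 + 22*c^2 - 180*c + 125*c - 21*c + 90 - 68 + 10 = 4*c^3 + 22*c^2 - 76*c + 32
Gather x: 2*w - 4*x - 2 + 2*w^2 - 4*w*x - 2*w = 2*w^2 + x*(-4*w - 4) - 2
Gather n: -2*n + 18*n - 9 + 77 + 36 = 16*n + 104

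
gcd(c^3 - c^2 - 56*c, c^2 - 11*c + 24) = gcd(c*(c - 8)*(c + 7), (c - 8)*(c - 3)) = c - 8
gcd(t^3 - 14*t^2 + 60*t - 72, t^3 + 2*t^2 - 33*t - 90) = t - 6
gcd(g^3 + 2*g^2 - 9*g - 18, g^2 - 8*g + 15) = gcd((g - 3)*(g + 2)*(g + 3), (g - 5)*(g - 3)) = g - 3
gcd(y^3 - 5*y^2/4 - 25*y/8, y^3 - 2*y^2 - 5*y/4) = y^2 - 5*y/2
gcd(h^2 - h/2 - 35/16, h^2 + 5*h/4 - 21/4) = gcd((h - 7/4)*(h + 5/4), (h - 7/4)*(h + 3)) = h - 7/4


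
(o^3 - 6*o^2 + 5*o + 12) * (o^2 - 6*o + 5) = o^5 - 12*o^4 + 46*o^3 - 48*o^2 - 47*o + 60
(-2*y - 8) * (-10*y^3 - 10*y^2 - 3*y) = 20*y^4 + 100*y^3 + 86*y^2 + 24*y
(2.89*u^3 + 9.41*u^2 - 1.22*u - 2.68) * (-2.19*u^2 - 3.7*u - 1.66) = -6.3291*u^5 - 31.3009*u^4 - 36.9426*u^3 - 5.2374*u^2 + 11.9412*u + 4.4488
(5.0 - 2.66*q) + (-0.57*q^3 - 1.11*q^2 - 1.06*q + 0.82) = -0.57*q^3 - 1.11*q^2 - 3.72*q + 5.82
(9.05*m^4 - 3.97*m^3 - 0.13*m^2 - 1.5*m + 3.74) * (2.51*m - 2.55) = 22.7155*m^5 - 33.0422*m^4 + 9.7972*m^3 - 3.4335*m^2 + 13.2124*m - 9.537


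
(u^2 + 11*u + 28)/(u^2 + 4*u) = (u + 7)/u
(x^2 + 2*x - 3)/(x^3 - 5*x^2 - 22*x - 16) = (-x^2 - 2*x + 3)/(-x^3 + 5*x^2 + 22*x + 16)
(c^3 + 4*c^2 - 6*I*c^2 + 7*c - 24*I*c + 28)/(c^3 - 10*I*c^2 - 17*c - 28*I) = (c + 4)/(c - 4*I)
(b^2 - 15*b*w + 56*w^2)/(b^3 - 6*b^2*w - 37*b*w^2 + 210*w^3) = (-b + 8*w)/(-b^2 - b*w + 30*w^2)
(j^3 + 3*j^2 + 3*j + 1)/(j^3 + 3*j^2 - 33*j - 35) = (j^2 + 2*j + 1)/(j^2 + 2*j - 35)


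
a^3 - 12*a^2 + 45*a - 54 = (a - 6)*(a - 3)^2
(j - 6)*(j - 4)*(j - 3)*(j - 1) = j^4 - 14*j^3 + 67*j^2 - 126*j + 72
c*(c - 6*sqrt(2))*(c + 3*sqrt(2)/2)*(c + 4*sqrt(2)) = c^4 - sqrt(2)*c^3/2 - 54*c^2 - 72*sqrt(2)*c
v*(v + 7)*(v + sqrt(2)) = v^3 + sqrt(2)*v^2 + 7*v^2 + 7*sqrt(2)*v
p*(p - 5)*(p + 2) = p^3 - 3*p^2 - 10*p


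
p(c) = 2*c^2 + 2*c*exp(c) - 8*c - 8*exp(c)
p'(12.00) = 2929626.25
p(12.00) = 2604268.66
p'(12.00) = 2929626.25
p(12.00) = 2604268.66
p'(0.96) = -14.82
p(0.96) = -21.72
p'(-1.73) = -16.60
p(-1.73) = 17.79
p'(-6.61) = -34.47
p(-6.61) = 140.24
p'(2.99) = 3.56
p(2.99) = -46.21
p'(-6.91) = -35.66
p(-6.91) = 150.75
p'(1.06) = -14.96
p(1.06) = -23.20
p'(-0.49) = -14.24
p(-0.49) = -1.10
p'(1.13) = -15.06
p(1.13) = -24.26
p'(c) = 2*c*exp(c) + 4*c - 6*exp(c) - 8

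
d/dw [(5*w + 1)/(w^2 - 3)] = (5*w^2 - 2*w*(5*w + 1) - 15)/(w^2 - 3)^2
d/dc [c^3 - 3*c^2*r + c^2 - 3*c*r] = 3*c^2 - 6*c*r + 2*c - 3*r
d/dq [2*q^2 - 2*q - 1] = 4*q - 2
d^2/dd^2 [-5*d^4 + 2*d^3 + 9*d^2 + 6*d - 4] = -60*d^2 + 12*d + 18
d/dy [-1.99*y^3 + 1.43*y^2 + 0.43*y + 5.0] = -5.97*y^2 + 2.86*y + 0.43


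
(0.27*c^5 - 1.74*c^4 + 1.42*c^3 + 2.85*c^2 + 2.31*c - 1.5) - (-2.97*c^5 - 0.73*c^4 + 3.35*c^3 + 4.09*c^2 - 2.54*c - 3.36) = 3.24*c^5 - 1.01*c^4 - 1.93*c^3 - 1.24*c^2 + 4.85*c + 1.86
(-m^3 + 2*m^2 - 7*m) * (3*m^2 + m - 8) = -3*m^5 + 5*m^4 - 11*m^3 - 23*m^2 + 56*m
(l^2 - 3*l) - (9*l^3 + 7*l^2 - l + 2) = -9*l^3 - 6*l^2 - 2*l - 2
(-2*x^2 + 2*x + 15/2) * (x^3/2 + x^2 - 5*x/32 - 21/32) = -x^5 - x^4 + 97*x^3/16 + 17*x^2/2 - 159*x/64 - 315/64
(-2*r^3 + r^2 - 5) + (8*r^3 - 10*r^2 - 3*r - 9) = 6*r^3 - 9*r^2 - 3*r - 14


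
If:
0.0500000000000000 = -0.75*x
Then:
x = -0.07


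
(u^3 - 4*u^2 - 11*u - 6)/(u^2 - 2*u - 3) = (u^2 - 5*u - 6)/(u - 3)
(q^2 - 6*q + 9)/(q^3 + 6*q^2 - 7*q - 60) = (q - 3)/(q^2 + 9*q + 20)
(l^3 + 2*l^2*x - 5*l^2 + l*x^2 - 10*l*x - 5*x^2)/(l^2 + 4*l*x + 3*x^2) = (l^2 + l*x - 5*l - 5*x)/(l + 3*x)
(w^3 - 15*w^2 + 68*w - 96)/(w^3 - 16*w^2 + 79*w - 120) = (w - 4)/(w - 5)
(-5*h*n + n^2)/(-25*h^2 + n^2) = n/(5*h + n)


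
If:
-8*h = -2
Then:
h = 1/4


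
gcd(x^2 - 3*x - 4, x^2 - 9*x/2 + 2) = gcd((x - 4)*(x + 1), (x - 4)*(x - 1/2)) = x - 4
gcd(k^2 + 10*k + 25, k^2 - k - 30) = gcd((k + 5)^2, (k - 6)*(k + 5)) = k + 5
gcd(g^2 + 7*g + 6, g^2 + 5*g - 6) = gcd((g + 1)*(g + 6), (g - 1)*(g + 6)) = g + 6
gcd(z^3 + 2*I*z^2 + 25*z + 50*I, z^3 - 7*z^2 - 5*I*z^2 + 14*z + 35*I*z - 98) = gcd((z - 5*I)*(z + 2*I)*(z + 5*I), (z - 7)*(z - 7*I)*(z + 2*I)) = z + 2*I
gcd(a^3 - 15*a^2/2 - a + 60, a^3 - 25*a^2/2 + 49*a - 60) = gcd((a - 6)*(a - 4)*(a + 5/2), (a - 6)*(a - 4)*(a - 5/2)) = a^2 - 10*a + 24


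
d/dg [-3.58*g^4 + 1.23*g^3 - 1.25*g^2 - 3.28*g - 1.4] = -14.32*g^3 + 3.69*g^2 - 2.5*g - 3.28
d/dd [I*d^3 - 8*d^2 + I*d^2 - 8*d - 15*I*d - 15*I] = 3*I*d^2 + 2*d*(-8 + I) - 8 - 15*I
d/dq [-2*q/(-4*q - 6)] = 3/(2*q + 3)^2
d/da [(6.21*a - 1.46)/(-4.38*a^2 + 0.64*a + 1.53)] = (27.1998*a^2 - 12.7896*a + 10.4357)/(19.1844*a^4 - 5.6064*a^3 - 12.9932*a^2 + 1.9584*a + 2.3409)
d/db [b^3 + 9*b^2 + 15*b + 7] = 3*b^2 + 18*b + 15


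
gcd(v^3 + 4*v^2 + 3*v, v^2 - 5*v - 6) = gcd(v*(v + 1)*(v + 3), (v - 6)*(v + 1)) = v + 1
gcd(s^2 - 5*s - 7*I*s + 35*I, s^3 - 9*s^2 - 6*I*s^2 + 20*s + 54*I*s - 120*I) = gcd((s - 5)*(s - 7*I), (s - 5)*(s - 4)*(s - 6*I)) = s - 5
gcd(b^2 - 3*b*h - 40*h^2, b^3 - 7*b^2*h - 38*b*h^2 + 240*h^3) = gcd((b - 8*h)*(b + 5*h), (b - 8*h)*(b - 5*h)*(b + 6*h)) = b - 8*h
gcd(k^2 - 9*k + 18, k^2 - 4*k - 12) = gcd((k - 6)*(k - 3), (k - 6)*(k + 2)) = k - 6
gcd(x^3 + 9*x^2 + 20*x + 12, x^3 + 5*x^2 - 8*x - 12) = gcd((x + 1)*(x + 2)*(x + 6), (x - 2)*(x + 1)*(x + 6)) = x^2 + 7*x + 6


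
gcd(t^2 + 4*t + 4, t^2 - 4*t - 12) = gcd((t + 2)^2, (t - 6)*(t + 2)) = t + 2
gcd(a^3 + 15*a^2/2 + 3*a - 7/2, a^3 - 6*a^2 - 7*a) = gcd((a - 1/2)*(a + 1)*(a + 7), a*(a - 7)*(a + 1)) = a + 1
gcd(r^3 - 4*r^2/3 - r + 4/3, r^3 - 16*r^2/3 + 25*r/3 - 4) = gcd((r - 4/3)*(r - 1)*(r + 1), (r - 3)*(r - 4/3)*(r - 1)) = r^2 - 7*r/3 + 4/3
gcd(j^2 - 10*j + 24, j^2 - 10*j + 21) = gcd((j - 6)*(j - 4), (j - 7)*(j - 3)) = 1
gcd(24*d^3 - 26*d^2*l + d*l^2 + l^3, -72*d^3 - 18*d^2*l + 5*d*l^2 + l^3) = 24*d^2 - 2*d*l - l^2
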